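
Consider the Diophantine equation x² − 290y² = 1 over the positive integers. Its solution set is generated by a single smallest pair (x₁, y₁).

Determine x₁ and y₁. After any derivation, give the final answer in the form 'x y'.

579 34

√290 = [17; 34, …], period ℓ=1 (odd) → k=1
step 0: (17, 1)  from 17·(1,0) + (0,1)
step 1: (579, 34)  from 34·(17,1) + (1,0)
fundamental: x₁=579, y₁=34  (since 335241 − 290·1156 = 1)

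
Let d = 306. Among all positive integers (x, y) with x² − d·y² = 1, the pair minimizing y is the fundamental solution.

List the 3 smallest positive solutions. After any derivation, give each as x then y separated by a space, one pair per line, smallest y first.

d=306: √d = [17; 2,34] (ℓ=2, even), read p_1/q_1
k=0  a_k=17  p_k/q_k = 17/1
k=1  a_k=2  p_k/q_k = 35/2
(x₁, y₁) = (35, 2);  35² − 306·2² = 1 ✓
n=2: (35,2)∘(35,2) = (35·35+306·2·2, 35·2+2·35) = (2449,140)
n=3: (2449,140)∘(35,2) = (35·2449+306·2·140, 35·140+2·2449) = (171395,9798)

35 2
2449 140
171395 9798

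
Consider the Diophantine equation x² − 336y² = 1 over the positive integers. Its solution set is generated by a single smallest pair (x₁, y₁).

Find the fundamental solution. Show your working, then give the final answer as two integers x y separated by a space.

55 3

[18; 3,36] for √336; ℓ=2 ⇒ convergent index 1
i=0: a=18 ⇒ p=18, q=1
i=1: a=3 ⇒ p=55, q=3
fundamental: x₁=55, y₁=3  (since 3025 − 336·9 = 1)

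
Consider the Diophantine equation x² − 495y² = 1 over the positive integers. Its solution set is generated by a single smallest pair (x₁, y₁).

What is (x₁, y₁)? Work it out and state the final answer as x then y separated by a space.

d=495: √d = [22; 4,44] (ℓ=2, even), read p_1/q_1
step 0: (22, 1)  from 22·(1,0) + (0,1)
step 1: (89, 4)  from 4·(22,1) + (1,0)
(x₁, y₁) = (89, 4);  89² − 495·4² = 1 ✓

89 4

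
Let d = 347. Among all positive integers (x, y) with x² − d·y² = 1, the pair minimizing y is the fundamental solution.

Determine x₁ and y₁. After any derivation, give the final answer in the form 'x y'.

d=347: √d = [18; 1,1,1,2,4,…,1,1,36] (ℓ=14, even), read p_13/q_13
i=0: a=18 ⇒ p=18, q=1
…
i=2: a=1 ⇒ p=37, q=2
i=3: a=1 ⇒ p=56, q=3
i=4: a=2 ⇒ p=149, q=8
…
i=7: a=17 ⇒ p=14269, q=766
i=8: a=1 ⇒ p=15070, q=809
…
i=11: a=1 ⇒ p=238717, q=12815
i=12: a=1 ⇒ p=402885, q=21628
i=13: a=1 ⇒ p=641602, q=34443
fundamental: x₁=641602, y₁=34443  (since 411653126404 − 347·1186320249 = 1)

641602 34443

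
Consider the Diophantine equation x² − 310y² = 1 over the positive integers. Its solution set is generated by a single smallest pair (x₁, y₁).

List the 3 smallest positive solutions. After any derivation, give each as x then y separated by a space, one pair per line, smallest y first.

848719 48204
1440647881921 81823301352
2445410459391369679 138889981000287972

√310 = [17; 1,1,1,1,5,…,1,1,34, …], period ℓ=16 (even) → k=15
step 0: (17, 1)  from 17·(1,0) + (0,1)
…
step 2: (35, 2)  from 1·(18,1) + (17,1)
…
step 5: (493, 28)  from 5·(88,5) + (53,3)
step 6: (1567, 89)  from 3·(493,28) + (88,5)
step 7: (2060, 117)  from 1·(1567,89) + (493,28)
…
step 12: (181315, 10298)  from 1·(152387,8655) + (28928,1643)
…
step 14: (515017, 29251)  from 1·(333702,18953) + (181315,10298)
step 15: (848719, 48204)  from 1·(515017,29251) + (333702,18953)
fundamental: x₁=848719, y₁=48204  (since 720323940961 − 310·2323625616 = 1)
(848719+48204√310)^2 = 1440647881921 + 81823301352√310
(848719+48204√310)^3 = 2445410459391369679 + 138889981000287972√310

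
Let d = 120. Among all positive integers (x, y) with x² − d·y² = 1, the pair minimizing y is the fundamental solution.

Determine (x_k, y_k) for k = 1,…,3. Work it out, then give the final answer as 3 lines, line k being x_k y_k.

√120 → a₀=10, period (1,20); ℓ=2 even so k=1
step 0: (10, 1)  from 10·(1,0) + (0,1)
step 1: (11, 1)  from 1·(10,1) + (1,0)
fundamental: x₁=11, y₁=1  (since 121 − 120·1 = 1)
n=2: (11,1)∘(11,1) = (11·11+120·1·1, 11·1+1·11) = (241,22)
n=3: (241,22)∘(11,1) = (11·241+120·1·22, 11·22+1·241) = (5291,483)

11 1
241 22
5291 483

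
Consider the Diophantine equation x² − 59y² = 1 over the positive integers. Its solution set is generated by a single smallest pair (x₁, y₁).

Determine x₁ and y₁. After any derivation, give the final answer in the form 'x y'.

530 69

d=59: √d = [7; 1,2,7,2,1,14] (ℓ=6, even), read p_5/q_5
k=0  a_k=7  p_k/q_k = 7/1
…
k=2  a_k=2  p_k/q_k = 23/3
…
k=4  a_k=2  p_k/q_k = 361/47
k=5  a_k=1  p_k/q_k = 530/69
fundamental: x₁=530, y₁=69  (since 280900 − 59·4761 = 1)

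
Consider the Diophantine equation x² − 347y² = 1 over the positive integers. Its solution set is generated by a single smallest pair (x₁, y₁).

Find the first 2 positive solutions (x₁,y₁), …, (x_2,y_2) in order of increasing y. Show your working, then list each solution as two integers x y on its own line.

641602 34443
823306252807 44197395372

√347 = [18; 1,1,1,2,4,…,1,1,36, …], period ℓ=14 (even) → k=13
step 0: (18, 1)  from 18·(1,0) + (0,1)
step 1: (19, 1)  from 1·(18,1) + (1,0)
step 2: (37, 2)  from 1·(19,1) + (18,1)
step 3: (56, 3)  from 1·(37,2) + (19,1)
step 4: (149, 8)  from 2·(56,3) + (37,2)
…
step 7: (14269, 766)  from 17·(801,43) + (652,35)
step 8: (15070, 809)  from 1·(14269,766) + (801,43)
step 9: (74549, 4002)  from 4·(15070,809) + (14269,766)
step 10: (164168, 8813)  from 2·(74549,4002) + (15070,809)
step 11: (238717, 12815)  from 1·(164168,8813) + (74549,4002)
step 12: (402885, 21628)  from 1·(238717,12815) + (164168,8813)
step 13: (641602, 34443)  from 1·(402885,21628) + (238717,12815)
→ (641602, 34443).  Check: 641602²=411653126404, 347·34443²=411653126403, difference 1.
n=2: (641602,34443)∘(641602,34443) = (641602·641602+347·34443·34443, 641602·34443+34443·641602) = (823306252807,44197395372)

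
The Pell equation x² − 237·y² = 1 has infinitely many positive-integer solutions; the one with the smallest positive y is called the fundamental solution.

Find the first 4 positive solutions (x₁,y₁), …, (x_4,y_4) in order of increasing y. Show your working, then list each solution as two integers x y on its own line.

228151 14820
104105757601 6762395640
47503665404623351 3085694655308460
21676017531356338550401 1408008642599798519280

[15; 2,1,1,7,10,7,1,1,2,30] for √237; ℓ=10 ⇒ convergent index 9
step 0: (15, 1)  from 15·(1,0) + (0,1)
step 1: (31, 2)  from 2·(15,1) + (1,0)
step 2: (46, 3)  from 1·(31,2) + (15,1)
step 3: (77, 5)  from 1·(46,3) + (31,2)
step 4: (585, 38)  from 7·(77,5) + (46,3)
step 5: (5927, 385)  from 10·(585,38) + (77,5)
step 6: (42074, 2733)  from 7·(5927,385) + (585,38)
…
step 8: (90075, 5851)  from 1·(48001,3118) + (42074,2733)
step 9: (228151, 14820)  from 2·(90075,5851) + (48001,3118)
→ (228151, 14820).  Check: 228151²=52052878801, 237·14820²=52052878800, difference 1.
(x_2, y_2) = (228151·228151 + 237·14820·14820, 228151·14820 + 14820·228151) = (104105757601, 6762395640)
(x_3, y_3) = (228151·104105757601 + 237·14820·6762395640, 228151·6762395640 + 14820·104105757601) = (47503665404623351, 3085694655308460)
(x_4, y_4) = (228151·47503665404623351 + 237·14820·3085694655308460, 228151·3085694655308460 + 14820·47503665404623351) = (21676017531356338550401, 1408008642599798519280)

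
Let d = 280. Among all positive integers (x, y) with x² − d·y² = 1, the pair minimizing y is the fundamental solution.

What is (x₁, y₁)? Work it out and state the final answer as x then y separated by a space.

251 15

√280 → a₀=16, period (1,2,1,2,1,32); ℓ=6 even so k=5
step 0: (16, 1)  from 16·(1,0) + (0,1)
step 1: (17, 1)  from 1·(16,1) + (1,0)
…
step 3: (67, 4)  from 1·(50,3) + (17,1)
step 4: (184, 11)  from 2·(67,4) + (50,3)
step 5: (251, 15)  from 1·(184,11) + (67,4)
→ (251, 15).  Check: 251²=63001, 280·15²=63000, difference 1.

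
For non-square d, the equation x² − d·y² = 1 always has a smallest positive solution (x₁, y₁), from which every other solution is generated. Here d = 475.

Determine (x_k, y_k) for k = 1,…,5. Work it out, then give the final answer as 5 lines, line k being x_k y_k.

√475 → a₀=21, period (1,3,1,6,2,6,1,3,1,42); ℓ=10 even so k=9
k=0  a_k=21  p_k/q_k = 21/1
k=1  a_k=1  p_k/q_k = 22/1
k=2  a_k=3  p_k/q_k = 87/4
k=3  a_k=1  p_k/q_k = 109/5
k=4  a_k=6  p_k/q_k = 741/34
k=5  a_k=2  p_k/q_k = 1591/73
k=6  a_k=6  p_k/q_k = 10287/472
k=7  a_k=1  p_k/q_k = 11878/545
k=8  a_k=3  p_k/q_k = 45921/2107
k=9  a_k=1  p_k/q_k = 57799/2652
fundamental: x₁=57799, y₁=2652  (since 3340724401 − 475·7033104 = 1)
(57799+2652√475)^2 = 6681448801 + 306565896√475
(57799+2652√475)^3 = 772362118440199 + 35438404443156√475
(57799+2652√475)^4 = 89283516160768675201 + 4096608676513381392√475
(57799+2652√475)^5 = 10320995900380175197444999 + 473559769752155457709260√475

57799 2652
6681448801 306565896
772362118440199 35438404443156
89283516160768675201 4096608676513381392
10320995900380175197444999 473559769752155457709260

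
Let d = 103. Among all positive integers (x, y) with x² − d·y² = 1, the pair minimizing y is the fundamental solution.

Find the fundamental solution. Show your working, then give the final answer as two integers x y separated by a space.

√103 = [10; 6,1,2,1,1,9,1,1,2,1,6,20, …], period ℓ=12 (even) → k=11
i=0: a=10 ⇒ p=10, q=1
…
i=2: a=1 ⇒ p=71, q=7
i=3: a=2 ⇒ p=203, q=20
…
i=5: a=1 ⇒ p=477, q=47
i=6: a=9 ⇒ p=4567, q=450
i=7: a=1 ⇒ p=5044, q=497
…
i=9: a=2 ⇒ p=24266, q=2391
i=10: a=1 ⇒ p=33877, q=3338
i=11: a=6 ⇒ p=227528, q=22419
fundamental: x₁=227528, y₁=22419  (since 51768990784 − 103·502611561 = 1)

227528 22419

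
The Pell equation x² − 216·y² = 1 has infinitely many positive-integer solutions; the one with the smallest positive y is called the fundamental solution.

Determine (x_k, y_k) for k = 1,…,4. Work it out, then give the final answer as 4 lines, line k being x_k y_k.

d=216: √d = [14; 1,2,3,2,1,28] (ℓ=6, even), read p_5/q_5
i=0: a=14 ⇒ p=14, q=1
i=1: a=1 ⇒ p=15, q=1
…
i=3: a=3 ⇒ p=147, q=10
i=4: a=2 ⇒ p=338, q=23
i=5: a=1 ⇒ p=485, q=33
→ (485, 33).  Check: 485²=235225, 216·33²=235224, difference 1.
n=2: (485,33)∘(485,33) = (485·485+216·33·33, 485·33+33·485) = (470449,32010)
n=3: (470449,32010)∘(485,33) = (485·470449+216·33·32010, 485·32010+33·470449) = (456335045,31049667)
n=4: (456335045,31049667)∘(485,33) = (485·456335045+216·33·31049667, 485·31049667+33·456335045) = (442644523201,30118144980)

485 33
470449 32010
456335045 31049667
442644523201 30118144980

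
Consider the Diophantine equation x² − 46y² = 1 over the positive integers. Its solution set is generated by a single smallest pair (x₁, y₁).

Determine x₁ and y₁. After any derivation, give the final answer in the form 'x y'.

24335 3588

√46 = [6; 1,3,1,1,2,6,2,1,1,3,1,12, …], period ℓ=12 (even) → k=11
i=0: a=6 ⇒ p=6, q=1
…
i=2: a=3 ⇒ p=27, q=4
i=3: a=1 ⇒ p=34, q=5
i=4: a=1 ⇒ p=61, q=9
…
i=6: a=6 ⇒ p=997, q=147
…
i=8: a=1 ⇒ p=3147, q=464
i=9: a=1 ⇒ p=5297, q=781
i=10: a=3 ⇒ p=19038, q=2807
i=11: a=1 ⇒ p=24335, q=3588
fundamental: x₁=24335, y₁=3588  (since 592192225 − 46·12873744 = 1)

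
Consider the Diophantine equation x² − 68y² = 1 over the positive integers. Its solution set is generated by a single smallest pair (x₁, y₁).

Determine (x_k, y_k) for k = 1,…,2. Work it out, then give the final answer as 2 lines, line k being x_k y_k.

√68 = [8; 4,16, …], period ℓ=2 (even) → k=1
i=0: a=8 ⇒ p=8, q=1
i=1: a=4 ⇒ p=33, q=4
→ (33, 4).  Check: 33²=1089, 68·4²=1088, difference 1.
n=2: (33,4)∘(33,4) = (33·33+68·4·4, 33·4+4·33) = (2177,264)

33 4
2177 264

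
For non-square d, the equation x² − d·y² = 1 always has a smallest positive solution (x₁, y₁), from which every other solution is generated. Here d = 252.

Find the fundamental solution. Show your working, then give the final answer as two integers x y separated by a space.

127 8

√252 → a₀=15, period (1,6,1,30); ℓ=4 even so k=3
i=0: a=15 ⇒ p=15, q=1
…
i=2: a=6 ⇒ p=111, q=7
i=3: a=1 ⇒ p=127, q=8
fundamental: x₁=127, y₁=8  (since 16129 − 252·64 = 1)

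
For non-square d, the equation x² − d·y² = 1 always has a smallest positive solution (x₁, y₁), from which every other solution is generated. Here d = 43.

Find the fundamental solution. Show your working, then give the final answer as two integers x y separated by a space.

3482 531

√43 → a₀=6, period (1,1,3,1,5,1,3,1,1,12); ℓ=10 even so k=9
a_0=6:  p_0=6·1+0=6,  q_0=6·0+1=1
a_1=1:  p_1=1·6+1=7,  q_1=1·1+0=1
a_2=1:  p_2=1·7+6=13,  q_2=1·1+1=2
…
a_4=1:  p_4=1·46+13=59,  q_4=1·7+2=9
…
a_6=1:  p_6=1·341+59=400,  q_6=1·52+9=61
…
a_8=1:  p_8=1·1541+400=1941,  q_8=1·235+61=296
a_9=1:  p_9=1·1941+1541=3482,  q_9=1·296+235=531
→ (3482, 531).  Check: 3482²=12124324, 43·531²=12124323, difference 1.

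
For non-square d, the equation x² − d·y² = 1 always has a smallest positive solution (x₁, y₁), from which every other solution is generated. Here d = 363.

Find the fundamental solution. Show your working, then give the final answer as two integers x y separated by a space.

362 19

d=363: √d = [19; 19,38] (ℓ=2, even), read p_1/q_1
k=0  a_k=19  p_k/q_k = 19/1
k=1  a_k=19  p_k/q_k = 362/19
fundamental: x₁=362, y₁=19  (since 131044 − 363·361 = 1)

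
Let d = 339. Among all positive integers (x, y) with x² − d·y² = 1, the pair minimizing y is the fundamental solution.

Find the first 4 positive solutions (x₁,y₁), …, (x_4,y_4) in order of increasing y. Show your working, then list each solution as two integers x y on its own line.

d=339: √d = [18; 2,2,2,1,17,1,2,2,2,36] (ℓ=10, even), read p_9/q_9
a_0=18:  p_0=18·1+0=18,  q_0=18·0+1=1
…
a_2=2:  p_2=2·37+18=92,  q_2=2·2+1=5
a_3=2:  p_3=2·92+37=221,  q_3=2·5+2=12
…
a_5=17:  p_5=17·313+221=5542,  q_5=17·17+12=301
a_6=1:  p_6=1·5542+313=5855,  q_6=1·301+17=318
a_7=2:  p_7=2·5855+5542=17252,  q_7=2·318+301=937
a_8=2:  p_8=2·17252+5855=40359,  q_8=2·937+318=2192
a_9=2:  p_9=2·40359+17252=97970,  q_9=2·2192+937=5321
→ (97970, 5321).  Check: 97970²=9598120900, 339·5321²=9598120899, difference 1.
(x_2, y_2) = (97970·97970 + 339·5321·5321, 97970·5321 + 5321·97970) = (19196241799, 1042596740)
(x_3, y_3) = (97970·19196241799 + 339·5321·1042596740, 97970·1042596740 + 5321·19196241799) = (3761311617998090, 204286405230279)
(x_4, y_4) = (97970·3761311617998090 + 339·5321·204286405230279, 97970·204286405230279 + 5321·3761311617998090) = (736991398411349512801, 40027878239778270520)

97970 5321
19196241799 1042596740
3761311617998090 204286405230279
736991398411349512801 40027878239778270520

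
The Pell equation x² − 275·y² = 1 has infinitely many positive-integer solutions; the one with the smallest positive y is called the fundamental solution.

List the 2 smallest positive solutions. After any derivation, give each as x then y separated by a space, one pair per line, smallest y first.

√275 = [16; 1,1,2,1,1,32, …], period ℓ=6 (even) → k=5
a_0=16:  p_0=16·1+0=16,  q_0=16·0+1=1
a_1=1:  p_1=1·16+1=17,  q_1=1·1+0=1
a_2=1:  p_2=1·17+16=33,  q_2=1·1+1=2
a_3=2:  p_3=2·33+17=83,  q_3=2·2+1=5
a_4=1:  p_4=1·83+33=116,  q_4=1·5+2=7
a_5=1:  p_5=1·116+83=199,  q_5=1·7+5=12
(x₁, y₁) = (199, 12);  199² − 275·12² = 1 ✓
n=2: (199,12)∘(199,12) = (199·199+275·12·12, 199·12+12·199) = (79201,4776)

199 12
79201 4776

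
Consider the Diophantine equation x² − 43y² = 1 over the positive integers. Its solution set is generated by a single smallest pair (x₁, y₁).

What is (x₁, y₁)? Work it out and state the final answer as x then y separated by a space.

3482 531

d=43: √d = [6; 1,1,3,1,5,1,3,1,1,12] (ℓ=10, even), read p_9/q_9
a_0=6:  p_0=6·1+0=6,  q_0=6·0+1=1
a_1=1:  p_1=1·6+1=7,  q_1=1·1+0=1
a_2=1:  p_2=1·7+6=13,  q_2=1·1+1=2
…
a_4=1:  p_4=1·46+13=59,  q_4=1·7+2=9
…
a_6=1:  p_6=1·341+59=400,  q_6=1·52+9=61
…
a_8=1:  p_8=1·1541+400=1941,  q_8=1·235+61=296
a_9=1:  p_9=1·1941+1541=3482,  q_9=1·296+235=531
(x₁, y₁) = (3482, 531);  3482² − 43·531² = 1 ✓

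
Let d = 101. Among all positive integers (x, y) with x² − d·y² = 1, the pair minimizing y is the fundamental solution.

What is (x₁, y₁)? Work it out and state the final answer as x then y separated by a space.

√101 = [10; 20, …], period ℓ=1 (odd) → k=1
a_0=10:  p_0=10·1+0=10,  q_0=10·0+1=1
a_1=20:  p_1=20·10+1=201,  q_1=20·1+0=20
(x₁, y₁) = (201, 20);  201² − 101·20² = 1 ✓

201 20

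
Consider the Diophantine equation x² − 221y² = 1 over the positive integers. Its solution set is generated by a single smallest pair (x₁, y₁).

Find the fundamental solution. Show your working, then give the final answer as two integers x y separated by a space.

1665 112

√221 → a₀=14, period (1,6,2,6,1,28); ℓ=6 even so k=5
k=0  a_k=14  p_k/q_k = 14/1
k=1  a_k=1  p_k/q_k = 15/1
k=2  a_k=6  p_k/q_k = 104/7
…
k=4  a_k=6  p_k/q_k = 1442/97
k=5  a_k=1  p_k/q_k = 1665/112
fundamental: x₁=1665, y₁=112  (since 2772225 − 221·12544 = 1)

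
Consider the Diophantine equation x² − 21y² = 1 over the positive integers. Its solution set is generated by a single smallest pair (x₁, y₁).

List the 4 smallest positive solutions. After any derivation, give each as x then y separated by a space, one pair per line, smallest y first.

[4; 1,1,2,1,1,8] for √21; ℓ=6 ⇒ convergent index 5
step 0: (4, 1)  from 4·(1,0) + (0,1)
…
step 2: (9, 2)  from 1·(5,1) + (4,1)
step 3: (23, 5)  from 2·(9,2) + (5,1)
step 4: (32, 7)  from 1·(23,5) + (9,2)
step 5: (55, 12)  from 1·(32,7) + (23,5)
→ (55, 12).  Check: 55²=3025, 21·12²=3024, difference 1.
(55+12√21)^2 = 6049 + 1320√21
(55+12√21)^3 = 665335 + 145188√21
(55+12√21)^4 = 73180801 + 15969360√21

55 12
6049 1320
665335 145188
73180801 15969360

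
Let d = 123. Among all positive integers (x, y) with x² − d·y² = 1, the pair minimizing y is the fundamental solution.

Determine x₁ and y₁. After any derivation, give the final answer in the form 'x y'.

√123 = [11; 11,22, …], period ℓ=2 (even) → k=1
i=0: a=11 ⇒ p=11, q=1
i=1: a=11 ⇒ p=122, q=11
→ (122, 11).  Check: 122²=14884, 123·11²=14883, difference 1.

122 11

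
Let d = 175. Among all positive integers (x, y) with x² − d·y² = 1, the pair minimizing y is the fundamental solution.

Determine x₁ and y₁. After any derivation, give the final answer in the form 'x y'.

[13; 4,2,1,2,4,26] for √175; ℓ=6 ⇒ convergent index 5
k=0  a_k=13  p_k/q_k = 13/1
k=1  a_k=4  p_k/q_k = 53/4
k=2  a_k=2  p_k/q_k = 119/9
k=3  a_k=1  p_k/q_k = 172/13
k=4  a_k=2  p_k/q_k = 463/35
k=5  a_k=4  p_k/q_k = 2024/153
fundamental: x₁=2024, y₁=153  (since 4096576 − 175·23409 = 1)

2024 153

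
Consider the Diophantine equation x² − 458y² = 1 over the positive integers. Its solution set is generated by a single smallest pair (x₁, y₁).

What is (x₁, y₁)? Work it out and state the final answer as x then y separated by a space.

d=458: √d = [21; 2,2,42] (ℓ=3, odd), read p_5/q_5
k=0  a_k=21  p_k/q_k = 21/1
k=1  a_k=2  p_k/q_k = 43/2
k=2  a_k=2  p_k/q_k = 107/5
k=3  a_k=42  p_k/q_k = 4537/212
k=4  a_k=2  p_k/q_k = 9181/429
k=5  a_k=2  p_k/q_k = 22899/1070
fundamental: x₁=22899, y₁=1070  (since 524364201 − 458·1144900 = 1)

22899 1070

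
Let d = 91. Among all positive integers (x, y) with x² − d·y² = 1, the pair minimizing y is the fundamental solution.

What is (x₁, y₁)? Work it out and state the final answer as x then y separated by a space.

√91 → a₀=9, period (1,1,5,1,5,1,1,18); ℓ=8 even so k=7
a_0=9:  p_0=9·1+0=9,  q_0=9·0+1=1
…
a_2=1:  p_2=1·10+9=19,  q_2=1·1+1=2
a_3=5:  p_3=5·19+10=105,  q_3=5·2+1=11
a_4=1:  p_4=1·105+19=124,  q_4=1·11+2=13
…
a_6=1:  p_6=1·725+124=849,  q_6=1·76+13=89
a_7=1:  p_7=1·849+725=1574,  q_7=1·89+76=165
→ (1574, 165).  Check: 1574²=2477476, 91·165²=2477475, difference 1.

1574 165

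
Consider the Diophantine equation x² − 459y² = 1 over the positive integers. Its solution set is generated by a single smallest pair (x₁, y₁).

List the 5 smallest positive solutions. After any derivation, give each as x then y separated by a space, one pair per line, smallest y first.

499850 23331
499700044999 23324000700
499550134985000450 23317003499766669
499400269944005249820001 23310008398693414998600
499250449862522498110069999250 23303015396150489970600653331

d=459: √d = [21; 2,2,1,4,21,4,1,2,2,42] (ℓ=10, even), read p_9/q_9
i=0: a=21 ⇒ p=21, q=1
i=1: a=2 ⇒ p=43, q=2
i=2: a=2 ⇒ p=107, q=5
i=3: a=1 ⇒ p=150, q=7
…
i=6: a=4 ⇒ p=60695, q=2833
…
i=8: a=2 ⇒ p=212079, q=9899
i=9: a=2 ⇒ p=499850, q=23331
→ (499850, 23331).  Check: 499850²=249850022500, 459·23331²=249850022499, difference 1.
(499850+23331√459)^2 = 499700044999 + 23324000700√459
(499850+23331√459)^3 = 499550134985000450 + 23317003499766669√459
(499850+23331√459)^4 = 499400269944005249820001 + 23310008398693414998600√459
(499850+23331√459)^5 = 499250449862522498110069999250 + 23303015396150489970600653331√459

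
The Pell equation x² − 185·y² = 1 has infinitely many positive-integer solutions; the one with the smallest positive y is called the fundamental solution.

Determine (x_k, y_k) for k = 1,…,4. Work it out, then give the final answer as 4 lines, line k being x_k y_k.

9249 680
171088001 12578640
3164785833249 232679682040
58542208172352001 4304108745797280

d=185: √d = [13; 1,1,1,1,26] (ℓ=5, odd), read p_9/q_9
i=0: a=13 ⇒ p=13, q=1
i=1: a=1 ⇒ p=14, q=1
i=2: a=1 ⇒ p=27, q=2
i=3: a=1 ⇒ p=41, q=3
…
i=5: a=26 ⇒ p=1809, q=133
i=6: a=1 ⇒ p=1877, q=138
i=7: a=1 ⇒ p=3686, q=271
i=8: a=1 ⇒ p=5563, q=409
i=9: a=1 ⇒ p=9249, q=680
fundamental: x₁=9249, y₁=680  (since 85544001 − 185·462400 = 1)
(9249+680√185)^2 = 171088001 + 12578640√185
(9249+680√185)^3 = 3164785833249 + 232679682040√185
(9249+680√185)^4 = 58542208172352001 + 4304108745797280√185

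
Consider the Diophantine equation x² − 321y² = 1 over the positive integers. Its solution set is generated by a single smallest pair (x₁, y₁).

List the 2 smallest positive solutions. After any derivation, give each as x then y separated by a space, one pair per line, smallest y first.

[17; 1,10,1,34] for √321; ℓ=4 ⇒ convergent index 3
step 0: (17, 1)  from 17·(1,0) + (0,1)
…
step 2: (197, 11)  from 10·(18,1) + (17,1)
step 3: (215, 12)  from 1·(197,11) + (18,1)
fundamental: x₁=215, y₁=12  (since 46225 − 321·144 = 1)
(x_2, y_2) = (215·215 + 321·12·12, 215·12 + 12·215) = (92449, 5160)

215 12
92449 5160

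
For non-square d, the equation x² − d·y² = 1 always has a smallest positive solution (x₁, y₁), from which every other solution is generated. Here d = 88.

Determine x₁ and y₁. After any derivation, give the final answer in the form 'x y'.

[9; 2,1,1,1,2,18] for √88; ℓ=6 ⇒ convergent index 5
i=0: a=9 ⇒ p=9, q=1
…
i=2: a=1 ⇒ p=28, q=3
i=3: a=1 ⇒ p=47, q=5
i=4: a=1 ⇒ p=75, q=8
i=5: a=2 ⇒ p=197, q=21
fundamental: x₁=197, y₁=21  (since 38809 − 88·441 = 1)

197 21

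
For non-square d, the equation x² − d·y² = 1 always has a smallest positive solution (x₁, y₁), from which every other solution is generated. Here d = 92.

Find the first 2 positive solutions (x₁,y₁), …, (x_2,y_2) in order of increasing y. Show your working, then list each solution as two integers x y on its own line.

1151 120
2649601 276240

[9; 1,1,2,4,2,1,1,18] for √92; ℓ=8 ⇒ convergent index 7
k=0  a_k=9  p_k/q_k = 9/1
…
k=6  a_k=1  p_k/q_k = 681/71
k=7  a_k=1  p_k/q_k = 1151/120
→ (1151, 120).  Check: 1151²=1324801, 92·120²=1324800, difference 1.
(1151+120√92)^2 = 2649601 + 276240√92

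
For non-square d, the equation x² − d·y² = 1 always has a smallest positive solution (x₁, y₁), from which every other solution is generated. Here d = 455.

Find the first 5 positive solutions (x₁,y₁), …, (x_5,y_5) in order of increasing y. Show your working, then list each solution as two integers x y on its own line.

64 3
8191 384
1048384 49149
134184961 6290688
17174626624 805158915

d=455: √d = [21; 3,42] (ℓ=2, even), read p_1/q_1
k=0  a_k=21  p_k/q_k = 21/1
k=1  a_k=3  p_k/q_k = 64/3
fundamental: x₁=64, y₁=3  (since 4096 − 455·9 = 1)
(64+3√455)^2 = 8191 + 384√455
(64+3√455)^3 = 1048384 + 49149√455
(64+3√455)^4 = 134184961 + 6290688√455
(64+3√455)^5 = 17174626624 + 805158915√455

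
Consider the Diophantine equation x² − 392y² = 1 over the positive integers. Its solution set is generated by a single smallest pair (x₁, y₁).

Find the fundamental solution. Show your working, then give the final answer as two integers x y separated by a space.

99 5

√392 = [19; 1,3,1,38, …], period ℓ=4 (even) → k=3
i=0: a=19 ⇒ p=19, q=1
…
i=2: a=3 ⇒ p=79, q=4
i=3: a=1 ⇒ p=99, q=5
→ (99, 5).  Check: 99²=9801, 392·5²=9800, difference 1.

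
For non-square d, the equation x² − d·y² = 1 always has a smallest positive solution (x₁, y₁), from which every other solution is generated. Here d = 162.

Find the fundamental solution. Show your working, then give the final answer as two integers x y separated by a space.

19601 1540

√162 = [12; 1,2,1,2,12,2,1,2,1,24, …], period ℓ=10 (even) → k=9
a_0=12:  p_0=12·1+0=12,  q_0=12·0+1=1
…
a_8=2:  p_8=2·5333+3602=14268,  q_8=2·419+283=1121
a_9=1:  p_9=1·14268+5333=19601,  q_9=1·1121+419=1540
(x₁, y₁) = (19601, 1540);  19601² − 162·1540² = 1 ✓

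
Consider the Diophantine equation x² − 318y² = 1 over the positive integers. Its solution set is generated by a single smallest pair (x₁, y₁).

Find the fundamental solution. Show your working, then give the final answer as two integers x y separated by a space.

√318 → a₀=17, period (1,4,1,34); ℓ=4 even so k=3
i=0: a=17 ⇒ p=17, q=1
i=1: a=1 ⇒ p=18, q=1
i=2: a=4 ⇒ p=89, q=5
i=3: a=1 ⇒ p=107, q=6
→ (107, 6).  Check: 107²=11449, 318·6²=11448, difference 1.

107 6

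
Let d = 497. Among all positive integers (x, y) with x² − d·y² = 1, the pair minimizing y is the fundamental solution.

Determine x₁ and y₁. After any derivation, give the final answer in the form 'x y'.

[22; 3,2,2,5,6,5,2,2,3,44] for √497; ℓ=10 ⇒ convergent index 9
i=0: a=22 ⇒ p=22, q=1
…
i=5: a=6 ⇒ p=12685, q=569
i=6: a=5 ⇒ p=65476, q=2937
i=7: a=2 ⇒ p=143637, q=6443
i=8: a=2 ⇒ p=352750, q=15823
i=9: a=3 ⇒ p=1201887, q=53912
fundamental: x₁=1201887, y₁=53912  (since 1444532360769 − 497·2906503744 = 1)

1201887 53912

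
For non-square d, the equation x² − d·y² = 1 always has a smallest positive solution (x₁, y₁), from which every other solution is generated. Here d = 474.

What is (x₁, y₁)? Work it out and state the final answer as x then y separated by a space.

d=474: √d = [21; 1,3,2,1,1,…,3,1,42] (ℓ=14, even), read p_13/q_13
k=0  a_k=21  p_k/q_k = 21/1
k=1  a_k=1  p_k/q_k = 22/1
k=2  a_k=3  p_k/q_k = 87/4
k=3  a_k=2  p_k/q_k = 196/9
…
k=5  a_k=1  p_k/q_k = 479/22
…
k=7  a_k=6  p_k/q_k = 5051/232
…
k=9  a_k=1  p_k/q_k = 10864/499
…
k=11  a_k=2  p_k/q_k = 44218/2031
k=12  a_k=3  p_k/q_k = 149331/6859
k=13  a_k=1  p_k/q_k = 193549/8890
fundamental: x₁=193549, y₁=8890  (since 37461215401 − 474·79032100 = 1)

193549 8890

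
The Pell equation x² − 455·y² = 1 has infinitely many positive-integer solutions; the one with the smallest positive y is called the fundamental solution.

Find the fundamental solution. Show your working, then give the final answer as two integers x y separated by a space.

64 3

d=455: √d = [21; 3,42] (ℓ=2, even), read p_1/q_1
i=0: a=21 ⇒ p=21, q=1
i=1: a=3 ⇒ p=64, q=3
(x₁, y₁) = (64, 3);  64² − 455·3² = 1 ✓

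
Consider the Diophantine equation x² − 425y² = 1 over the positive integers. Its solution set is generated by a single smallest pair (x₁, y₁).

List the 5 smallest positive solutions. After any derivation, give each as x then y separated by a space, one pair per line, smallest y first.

√425 → a₀=20, period (1,1,1,1,1,1,40); ℓ=7 odd so k=13
a_0=20:  p_0=20·1+0=20,  q_0=20·0+1=1
a_1=1:  p_1=1·20+1=21,  q_1=1·1+0=1
a_2=1:  p_2=1·21+20=41,  q_2=1·1+1=2
a_3=1:  p_3=1·41+21=62,  q_3=1·2+1=3
a_4=1:  p_4=1·62+41=103,  q_4=1·3+2=5
…
a_7=40:  p_7=40·268+165=10885,  q_7=40·13+8=528
…
a_12=1:  p_12=1·55229+33191=88420,  q_12=1·2679+1610=4289
a_13=1:  p_13=1·88420+55229=143649,  q_13=1·4289+2679=6968
fundamental: x₁=143649, y₁=6968  (since 20635035201 − 425·48553024 = 1)
(x_2, y_2) = (143649·143649 + 425·6968·6968, 143649·6968 + 6968·143649) = (41270070401, 2001892464)
(x_3, y_3) = (143649·41270070401 + 425·6968·2001892464, 143649·2001892464 + 6968·41270070401) = (11856808685922849, 575139701115304)
(x_4, y_4) = (143649·11856808685922849 + 425·6968·575139701115304, 143649·575139701115304 + 6968·11856808685922849) = (3406437421806992601601, 165236485849022716128)
(x_5, y_5) = (143649·3406437421806992601601 + 425·6968·165236485849022716128, 143649·165236485849022716128 + 6968·3406437421806992601601) = (978662658398448551768841249, 47472111910877388597026840)

143649 6968
41270070401 2001892464
11856808685922849 575139701115304
3406437421806992601601 165236485849022716128
978662658398448551768841249 47472111910877388597026840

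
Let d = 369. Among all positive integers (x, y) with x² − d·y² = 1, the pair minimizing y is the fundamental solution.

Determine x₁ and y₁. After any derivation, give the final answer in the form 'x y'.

8396801 437120

√369 = [19; 4,1,3,2,7,4,7,2,3,1,4,38, …], period ℓ=12 (even) → k=11
i=0: a=19 ⇒ p=19, q=1
i=1: a=4 ⇒ p=77, q=4
i=2: a=1 ⇒ p=96, q=5
…
i=5: a=7 ⇒ p=6147, q=320
i=6: a=4 ⇒ p=25414, q=1323
…
i=9: a=3 ⇒ p=1364557, q=71036
i=10: a=1 ⇒ p=1758061, q=91521
i=11: a=4 ⇒ p=8396801, q=437120
→ (8396801, 437120).  Check: 8396801²=70506267033601, 369·437120²=70506267033600, difference 1.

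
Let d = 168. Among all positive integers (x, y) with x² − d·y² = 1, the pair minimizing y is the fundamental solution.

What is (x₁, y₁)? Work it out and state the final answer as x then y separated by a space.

[12; 1,24] for √168; ℓ=2 ⇒ convergent index 1
k=0  a_k=12  p_k/q_k = 12/1
k=1  a_k=1  p_k/q_k = 13/1
(x₁, y₁) = (13, 1);  13² − 168·1² = 1 ✓

13 1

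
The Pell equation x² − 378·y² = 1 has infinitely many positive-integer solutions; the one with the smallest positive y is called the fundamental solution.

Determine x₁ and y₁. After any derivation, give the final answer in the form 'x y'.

√378 → a₀=19, period (2,3,1,4,1,3,2,38); ℓ=8 even so k=7
step 0: (19, 1)  from 19·(1,0) + (0,1)
…
step 4: (836, 43)  from 4·(175,9) + (136,7)
…
step 6: (3869, 199)  from 3·(1011,52) + (836,43)
step 7: (8749, 450)  from 2·(3869,199) + (1011,52)
fundamental: x₁=8749, y₁=450  (since 76545001 − 378·202500 = 1)

8749 450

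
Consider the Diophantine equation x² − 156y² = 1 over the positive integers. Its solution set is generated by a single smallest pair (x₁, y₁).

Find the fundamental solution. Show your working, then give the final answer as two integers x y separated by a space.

25 2

√156 = [12; 2,24, …], period ℓ=2 (even) → k=1
i=0: a=12 ⇒ p=12, q=1
i=1: a=2 ⇒ p=25, q=2
→ (25, 2).  Check: 25²=625, 156·2²=624, difference 1.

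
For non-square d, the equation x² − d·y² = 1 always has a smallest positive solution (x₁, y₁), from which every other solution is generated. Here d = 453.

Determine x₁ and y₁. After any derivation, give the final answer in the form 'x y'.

[21; 3,1,1,10,14,10,1,1,3,42] for √453; ℓ=10 ⇒ convergent index 9
a_0=21:  p_0=21·1+0=21,  q_0=21·0+1=1
a_1=3:  p_1=3·21+1=64,  q_1=3·1+0=3
…
a_4=10:  p_4=10·149+85=1575,  q_4=10·7+4=74
a_5=14:  p_5=14·1575+149=22199,  q_5=14·74+7=1043
a_6=10:  p_6=10·22199+1575=223565,  q_6=10·1043+74=10504
…
a_8=1:  p_8=1·245764+223565=469329,  q_8=1·11547+10504=22051
a_9=3:  p_9=3·469329+245764=1653751,  q_9=3·22051+11547=77700
→ (1653751, 77700).  Check: 1653751²=2734892370001, 453·77700²=2734892370000, difference 1.

1653751 77700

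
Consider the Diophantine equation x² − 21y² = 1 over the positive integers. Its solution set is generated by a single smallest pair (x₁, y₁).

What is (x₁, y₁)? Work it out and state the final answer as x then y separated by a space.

55 12

d=21: √d = [4; 1,1,2,1,1,8] (ℓ=6, even), read p_5/q_5
i=0: a=4 ⇒ p=4, q=1
…
i=3: a=2 ⇒ p=23, q=5
i=4: a=1 ⇒ p=32, q=7
i=5: a=1 ⇒ p=55, q=12
(x₁, y₁) = (55, 12);  55² − 21·12² = 1 ✓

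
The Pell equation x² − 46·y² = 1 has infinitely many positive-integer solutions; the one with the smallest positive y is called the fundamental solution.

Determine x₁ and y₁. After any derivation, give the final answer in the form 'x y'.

[6; 1,3,1,1,2,6,2,1,1,3,1,12] for √46; ℓ=12 ⇒ convergent index 11
k=0  a_k=6  p_k/q_k = 6/1
k=1  a_k=1  p_k/q_k = 7/1
k=2  a_k=3  p_k/q_k = 27/4
…
k=4  a_k=1  p_k/q_k = 61/9
…
k=6  a_k=6  p_k/q_k = 997/147
k=7  a_k=2  p_k/q_k = 2150/317
…
k=9  a_k=1  p_k/q_k = 5297/781
k=10  a_k=3  p_k/q_k = 19038/2807
k=11  a_k=1  p_k/q_k = 24335/3588
fundamental: x₁=24335, y₁=3588  (since 592192225 − 46·12873744 = 1)

24335 3588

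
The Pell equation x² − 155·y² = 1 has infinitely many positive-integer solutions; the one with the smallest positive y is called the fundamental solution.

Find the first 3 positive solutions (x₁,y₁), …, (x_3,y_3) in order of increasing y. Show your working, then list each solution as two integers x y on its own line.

249 20
124001 9960
61752249 4960060

d=155: √d = [12; 2,4,2,24] (ℓ=4, even), read p_3/q_3
k=0  a_k=12  p_k/q_k = 12/1
…
k=2  a_k=4  p_k/q_k = 112/9
k=3  a_k=2  p_k/q_k = 249/20
(x₁, y₁) = (249, 20);  249² − 155·20² = 1 ✓
k=2:  x_2 = 249·249+155·20·20 = 124001,  y_2 = 249·20+20·249 = 9960
k=3:  x_3 = 249·124001+155·20·9960 = 61752249,  y_3 = 249·9960+20·124001 = 4960060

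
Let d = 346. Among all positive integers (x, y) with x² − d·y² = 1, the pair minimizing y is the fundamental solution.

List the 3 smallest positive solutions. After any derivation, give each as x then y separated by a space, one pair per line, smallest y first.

17299 930
598510801 32176140
20707276675699 1113230090790

[18; 1,1,1,1,36] for √346; ℓ=5 ⇒ convergent index 9
k=0  a_k=18  p_k/q_k = 18/1
k=1  a_k=1  p_k/q_k = 19/1
k=2  a_k=1  p_k/q_k = 37/2
k=3  a_k=1  p_k/q_k = 56/3
k=4  a_k=1  p_k/q_k = 93/5
k=5  a_k=36  p_k/q_k = 3404/183
k=6  a_k=1  p_k/q_k = 3497/188
k=7  a_k=1  p_k/q_k = 6901/371
k=8  a_k=1  p_k/q_k = 10398/559
k=9  a_k=1  p_k/q_k = 17299/930
→ (17299, 930).  Check: 17299²=299255401, 346·930²=299255400, difference 1.
k=2:  x_2 = 17299·17299+346·930·930 = 598510801,  y_2 = 17299·930+930·17299 = 32176140
k=3:  x_3 = 17299·598510801+346·930·32176140 = 20707276675699,  y_3 = 17299·32176140+930·598510801 = 1113230090790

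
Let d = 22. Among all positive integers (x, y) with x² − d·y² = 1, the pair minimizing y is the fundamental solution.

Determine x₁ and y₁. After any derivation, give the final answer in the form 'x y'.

√22 → a₀=4, period (1,2,4,2,1,8); ℓ=6 even so k=5
step 0: (4, 1)  from 4·(1,0) + (0,1)
step 1: (5, 1)  from 1·(4,1) + (1,0)
step 2: (14, 3)  from 2·(5,1) + (4,1)
step 3: (61, 13)  from 4·(14,3) + (5,1)
step 4: (136, 29)  from 2·(61,13) + (14,3)
step 5: (197, 42)  from 1·(136,29) + (61,13)
fundamental: x₁=197, y₁=42  (since 38809 − 22·1764 = 1)

197 42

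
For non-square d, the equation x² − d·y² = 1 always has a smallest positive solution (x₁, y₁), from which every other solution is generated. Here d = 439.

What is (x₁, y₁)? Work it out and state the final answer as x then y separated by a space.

440 21

[20; 1,19,1,40] for √439; ℓ=4 ⇒ convergent index 3
k=0  a_k=20  p_k/q_k = 20/1
…
k=2  a_k=19  p_k/q_k = 419/20
k=3  a_k=1  p_k/q_k = 440/21
→ (440, 21).  Check: 440²=193600, 439·21²=193599, difference 1.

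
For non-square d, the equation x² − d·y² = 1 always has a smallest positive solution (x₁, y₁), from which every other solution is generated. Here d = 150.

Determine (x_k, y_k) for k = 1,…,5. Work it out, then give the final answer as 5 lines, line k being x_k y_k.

49 4
4801 392
470449 38412
46099201 3763984
4517251249 368832020

√150 → a₀=12, period (4,24); ℓ=2 even so k=1
i=0: a=12 ⇒ p=12, q=1
i=1: a=4 ⇒ p=49, q=4
→ (49, 4).  Check: 49²=2401, 150·4²=2400, difference 1.
n=2: (49,4)∘(49,4) = (49·49+150·4·4, 49·4+4·49) = (4801,392)
n=3: (4801,392)∘(49,4) = (49·4801+150·4·392, 49·392+4·4801) = (470449,38412)
n=4: (470449,38412)∘(49,4) = (49·470449+150·4·38412, 49·38412+4·470449) = (46099201,3763984)
n=5: (46099201,3763984)∘(49,4) = (49·46099201+150·4·3763984, 49·3763984+4·46099201) = (4517251249,368832020)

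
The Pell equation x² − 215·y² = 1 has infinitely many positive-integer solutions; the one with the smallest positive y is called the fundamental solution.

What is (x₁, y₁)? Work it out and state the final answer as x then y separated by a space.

√215 → a₀=14, period (1,1,1,28); ℓ=4 even so k=3
a_0=14:  p_0=14·1+0=14,  q_0=14·0+1=1
…
a_2=1:  p_2=1·15+14=29,  q_2=1·1+1=2
a_3=1:  p_3=1·29+15=44,  q_3=1·2+1=3
→ (44, 3).  Check: 44²=1936, 215·3²=1935, difference 1.

44 3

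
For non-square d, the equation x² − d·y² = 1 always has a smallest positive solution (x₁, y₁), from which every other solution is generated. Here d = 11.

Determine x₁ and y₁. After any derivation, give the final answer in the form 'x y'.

10 3

[3; 3,6] for √11; ℓ=2 ⇒ convergent index 1
i=0: a=3 ⇒ p=3, q=1
i=1: a=3 ⇒ p=10, q=3
→ (10, 3).  Check: 10²=100, 11·3²=99, difference 1.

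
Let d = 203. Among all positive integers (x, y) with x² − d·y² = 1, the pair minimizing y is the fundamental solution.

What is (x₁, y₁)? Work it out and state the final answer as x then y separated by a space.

√203 → a₀=14, period (4,28); ℓ=2 even so k=1
a_0=14:  p_0=14·1+0=14,  q_0=14·0+1=1
a_1=4:  p_1=4·14+1=57,  q_1=4·1+0=4
(x₁, y₁) = (57, 4);  57² − 203·4² = 1 ✓

57 4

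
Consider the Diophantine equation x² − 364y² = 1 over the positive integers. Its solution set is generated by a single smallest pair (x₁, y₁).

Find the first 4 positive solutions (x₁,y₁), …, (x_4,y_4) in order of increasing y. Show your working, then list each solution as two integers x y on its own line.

d=364: √d = [19; 12,1,2,3,1,8,1,3,2,1,12,38] (ℓ=12, even), read p_11/q_11
a_0=19:  p_0=19·1+0=19,  q_0=19·0+1=1
a_1=12:  p_1=12·19+1=229,  q_1=12·1+0=12
a_2=1:  p_2=1·229+19=248,  q_2=1·12+1=13
…
a_4=3:  p_4=3·725+248=2423,  q_4=3·38+13=127
a_5=1:  p_5=1·2423+725=3148,  q_5=1·127+38=165
…
a_8=3:  p_8=3·30755+27607=119872,  q_8=3·1612+1447=6283
a_9=2:  p_9=2·119872+30755=270499,  q_9=2·6283+1612=14178
a_10=1:  p_10=1·270499+119872=390371,  q_10=1·14178+6283=20461
a_11=12:  p_11=12·390371+270499=4954951,  q_11=12·20461+14178=259710
(x₁, y₁) = (4954951, 259710);  4954951² − 364·259710² = 1 ✓
n=2: (4954951,259710)∘(4954951,259710) = (4954951·4954951+364·259710·259710, 4954951·259710+259710·4954951) = (49103078824801,2573700648420)
n=3: (49103078824801,2573700648420)∘(4954951,259710) = (4954951·49103078824801+364·259710·2573700648420, 4954951·2573700648420+259710·49103078824801) = (486606699052048124551,25505121203178395130)
n=4: (486606699052048124551,25505121203178395130)∘(4954951,259710) = (4954951·486606699052048124551+364·259710·25505121203178395130, 4954951·25505121203178395130+259710·486606699052048124551) = (4822224700149240710505379201,252753251621617410554928840)

4954951 259710
49103078824801 2573700648420
486606699052048124551 25505121203178395130
4822224700149240710505379201 252753251621617410554928840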